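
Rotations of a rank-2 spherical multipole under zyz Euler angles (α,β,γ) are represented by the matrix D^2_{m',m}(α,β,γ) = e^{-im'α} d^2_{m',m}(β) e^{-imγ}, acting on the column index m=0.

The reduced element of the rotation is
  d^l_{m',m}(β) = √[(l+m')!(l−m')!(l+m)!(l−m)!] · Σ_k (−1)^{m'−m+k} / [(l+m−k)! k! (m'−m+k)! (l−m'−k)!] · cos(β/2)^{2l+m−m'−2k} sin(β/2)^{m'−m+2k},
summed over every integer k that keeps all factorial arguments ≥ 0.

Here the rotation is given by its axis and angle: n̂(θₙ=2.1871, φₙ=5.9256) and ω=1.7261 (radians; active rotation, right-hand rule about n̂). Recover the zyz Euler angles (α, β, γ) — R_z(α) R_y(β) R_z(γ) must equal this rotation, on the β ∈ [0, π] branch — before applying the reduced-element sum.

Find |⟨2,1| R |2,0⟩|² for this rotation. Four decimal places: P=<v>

P=0.0758

Axis–angle → zyz. n̂ = (sinθₙcosφₙ, sinθₙsinφₙ, cosθₙ) = (+0.764403, -0.285618, -0.578023), ω = 1.7261.
R = I cosω + sinω [n̂]ₓ + (1−cosω) n̂n̂ᵀ gives
  R = [+0.520013, +0.318968, -0.792367; -0.823164, -0.060484, -0.564573; -0.228006, +0.945834, +0.231111]
β = atan2(√(R₁₃²+R₂₃²), R₃₃) = 1.337577; α = atan2(R₂₃, R₁₃) mod 2π = 3.760668; γ = atan2(R₃₂, −R₃₁) mod 2π = 1.334246
D^2_{1,0}(3.7607,1.3376,1.3342) = e^{-i·1·3.7607}·d^2_{1,0}(1.3376)·e^{-i·0·1.3342}. Compute d first:
c=cos(1.337577/2)=0.784573, s=sin(1.337577/2)=0.620036; N=√[6·1·2·2]=4.898979
Admissible k: 0..1 (factorial args all ≥0)
  k=0: (−1)^1·4.8990/(2)·0.7846^3·0.6200^1 = -0.733488
  k=1: (−1)^2·4.8990/(2)·0.7846^1·0.6200^3 = +0.458100
d^2_{1,0}(1.3376) = -0.733488 +0.458100 = -0.275389
|D^2_{1,0}|² = |d^2_{1,0}(β)|² = (-0.275389)² = 0.075839 (the z-rotation phases have unit modulus)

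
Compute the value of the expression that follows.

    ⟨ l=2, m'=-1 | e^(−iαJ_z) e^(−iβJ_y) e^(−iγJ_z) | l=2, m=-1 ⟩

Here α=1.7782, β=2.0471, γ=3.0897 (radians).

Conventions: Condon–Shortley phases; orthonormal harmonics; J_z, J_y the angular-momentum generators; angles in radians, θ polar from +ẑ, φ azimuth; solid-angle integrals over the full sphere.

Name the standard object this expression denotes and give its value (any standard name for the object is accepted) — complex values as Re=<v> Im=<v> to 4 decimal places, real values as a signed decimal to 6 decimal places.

Wigner D-matrix element, Re=-0.0804 Im=0.5128

This is a Wigner D-matrix element — the rotation-matrix element ⟨l m'| R(α,β,γ) |l m⟩ in the angular-momentum basis.
D^2_{-1,-1}(1.7782,2.0471,3.0897) = e^{-i·-1·1.7782}·d^2_{-1,-1}(2.0471)·e^{-i·-1·3.0897}. Compute d first:
Half-angle: c=0.520338, s=0.853961. N=√(1·6·1·6)=6.000000
k∈{0,1} keeps every argument non-negative
  k=0: (−1)^0·6.0000/(6)·0.5203^4·0.8540^0 = +0.073306
  k=1: (−1)^1·6.0000/(2)·0.5203^2·0.8540^2 = -0.592335
d^2_{-1,-1}(2.0471) = +0.073306 -0.592335 = -0.519029
D = (-0.205920+0.978569i)·(-0.519029)·(-0.998654+0.051869i) = -0.080390+0.512765i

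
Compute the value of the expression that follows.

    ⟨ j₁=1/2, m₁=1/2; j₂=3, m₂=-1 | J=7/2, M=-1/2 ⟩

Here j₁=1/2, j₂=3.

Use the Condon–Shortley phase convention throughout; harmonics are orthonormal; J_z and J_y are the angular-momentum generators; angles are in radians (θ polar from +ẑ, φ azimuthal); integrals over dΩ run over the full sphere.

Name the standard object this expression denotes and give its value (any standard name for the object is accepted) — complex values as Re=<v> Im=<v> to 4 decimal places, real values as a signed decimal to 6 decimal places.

This is a Clebsch–Gordan (vector-coupling) coefficient.
√[8·0!1!6!/8! · 1!0!2!4!3!4!] = √(6912/7)
  +(−1)^0/∏(0,0,0,2,1,4)! = 1/48  (running 1/48)
⟨..|..⟩ = √(6912/7)·(1/48) = +0.654654

Clebsch–Gordan coefficient, +√(3/7) ≈ +0.654654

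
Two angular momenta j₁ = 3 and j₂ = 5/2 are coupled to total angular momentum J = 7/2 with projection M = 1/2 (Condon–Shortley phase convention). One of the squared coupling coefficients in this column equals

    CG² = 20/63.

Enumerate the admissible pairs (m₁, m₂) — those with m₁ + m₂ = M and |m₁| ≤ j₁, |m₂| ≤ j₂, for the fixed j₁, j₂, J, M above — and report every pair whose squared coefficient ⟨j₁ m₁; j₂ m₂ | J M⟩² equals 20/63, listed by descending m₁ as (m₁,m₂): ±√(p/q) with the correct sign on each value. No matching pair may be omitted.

Admissible pairs with m₁+m₂ = M = 1/2: (-2,5/2), (-1,3/2), (0,1/2), (1,-1/2), (2,-3/2), (3,-5/2)
  (m₁,m₂)=(3,-5/2): CG² = 2/21, CG = +√(2/21)
  (m₁,m₂)=(2,-3/2): CG² = 20/63, CG = +√(20/63)   ← matches the target
  (m₁,m₂)=(1,-1/2): CG² = 1/63, CG = −√(1/63)
  (m₁,m₂)=(0,1/2): CG² = 4/21, CG = −√(4/21)
  (m₁,m₂)=(-1,3/2): CG² = 8/63, CG = +√(8/63)
  (m₁,m₂)=(-2,5/2): CG² = 16/63, CG = +√(16/63)
Pairs with CG² = 20/63: (2,-3/2): +√(20/63)

(2,-3/2): +√(20/63)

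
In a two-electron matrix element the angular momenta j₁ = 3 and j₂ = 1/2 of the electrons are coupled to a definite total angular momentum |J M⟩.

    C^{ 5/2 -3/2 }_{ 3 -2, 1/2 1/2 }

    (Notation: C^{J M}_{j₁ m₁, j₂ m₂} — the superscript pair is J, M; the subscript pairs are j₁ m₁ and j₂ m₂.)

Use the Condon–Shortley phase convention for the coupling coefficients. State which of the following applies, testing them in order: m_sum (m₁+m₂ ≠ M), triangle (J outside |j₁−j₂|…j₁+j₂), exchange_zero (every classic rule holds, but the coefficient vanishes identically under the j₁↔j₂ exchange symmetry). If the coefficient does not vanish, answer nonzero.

m-sum: m₁+m₂ = -2+1/2 = -3/2, M = -3/2  ✓
triangle: |j₁−j₂| = 5/2 ≤ J = 5/2 ≤ j₁+j₂ = 7/2  ✓
exchange: j₁≠j₂ or m₁≠m₂ — the exchange symmetry imposes no constraint here
value check: CG = −√(5/7) = -0.845154 ≠ 0

nonzero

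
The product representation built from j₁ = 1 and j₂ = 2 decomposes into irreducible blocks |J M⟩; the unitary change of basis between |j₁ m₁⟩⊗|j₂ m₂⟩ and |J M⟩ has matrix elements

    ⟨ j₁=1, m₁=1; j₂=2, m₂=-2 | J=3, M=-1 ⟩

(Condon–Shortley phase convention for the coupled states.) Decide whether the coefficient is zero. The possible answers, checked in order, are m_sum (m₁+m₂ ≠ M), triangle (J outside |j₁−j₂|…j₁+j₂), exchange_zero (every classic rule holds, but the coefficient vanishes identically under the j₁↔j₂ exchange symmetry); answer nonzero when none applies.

m-sum: m₁+m₂ = 1+(-2) = -1, M = -1  ✓
triangle: |j₁−j₂| = 1 ≤ J = 3 ≤ j₁+j₂ = 3  ✓
exchange: j₁≠j₂ or m₁≠m₂ — the exchange symmetry imposes no constraint here
value check: CG = +√(1/15) = +0.258199 ≠ 0

nonzero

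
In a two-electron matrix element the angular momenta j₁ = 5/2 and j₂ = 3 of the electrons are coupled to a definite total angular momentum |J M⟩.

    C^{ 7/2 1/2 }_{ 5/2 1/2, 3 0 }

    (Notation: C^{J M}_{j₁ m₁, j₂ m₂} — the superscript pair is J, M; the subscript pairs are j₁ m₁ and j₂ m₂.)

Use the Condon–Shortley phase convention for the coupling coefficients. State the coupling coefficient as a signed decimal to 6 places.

−√(4/21) = -0.436436

triangle: 2!·3!·4!/10! = 288/3628800
(j±m)!: 3!·2!·3!·3!·4!·3! = 62208
prefactor² = (2J+1)·Δ·N² = 6912/175
  k=0: +1/(0!·2!·2!·3!·1!·1!) = 1/24
  k=1: −1/(1!·1!·1!·2!·2!·2!) = -1/8
  k=2: +1/(2!·0!·0!·1!·3!·3!) = 1/72
Σ = -5/72  ⇒  CG² = 6912/175·(-5/72)² = 4/21
CG = −√(4/21) = -0.436436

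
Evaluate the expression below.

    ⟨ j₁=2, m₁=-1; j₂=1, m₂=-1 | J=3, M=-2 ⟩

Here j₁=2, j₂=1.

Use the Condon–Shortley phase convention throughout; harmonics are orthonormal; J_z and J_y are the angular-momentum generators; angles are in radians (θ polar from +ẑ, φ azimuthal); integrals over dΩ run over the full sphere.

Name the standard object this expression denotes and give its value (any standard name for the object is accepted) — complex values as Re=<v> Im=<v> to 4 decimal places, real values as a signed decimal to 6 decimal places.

This is a Clebsch–Gordan (vector-coupling) coefficient.
j₁+j₂−J=0  J+j₁−j₂=4  J−j₁+j₂=2  j₁+j₂+J+1=7
(j₁±m₁, j₂±m₂, J±M) = (1,3,0,2,1,5)
P² = 96
sum k=0..0:
  [0] +1/12 = 1/12
S = 1/12
C² = P²·S² = 2/3 ; C = +0.816497

Clebsch–Gordan coefficient, +√(2/3) ≈ +0.816497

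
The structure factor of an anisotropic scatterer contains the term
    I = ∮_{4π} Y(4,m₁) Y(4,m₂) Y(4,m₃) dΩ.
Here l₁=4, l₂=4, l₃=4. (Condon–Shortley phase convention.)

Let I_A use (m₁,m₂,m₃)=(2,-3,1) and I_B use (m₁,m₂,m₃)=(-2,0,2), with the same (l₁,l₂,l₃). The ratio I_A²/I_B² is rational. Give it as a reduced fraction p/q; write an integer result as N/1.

l's match ⇒ only the (l;m) 3-j factors differ between A and B.
A: triangle coeff Δ(4,4,4) = 1/450450; Σ_t [0,1]: t=0:+1/576 t=1:−1/864 = 1/1728; (3j)²=5/1287 [(4 4 4; 2 -3 1)], sign=-1
B: triangle coeff Δ(4,4,4) = 1/450450; Σ_t [2,4]: t=2:+1/384 t=3:−1/216 t=4:+1/2304 = -11/6912; (3j)²=11/1638 [(4 4 4; -2 0 2)], sign=-1
I_A²/I_B² = (5/1287)/(11/1638) = 70/121

70/121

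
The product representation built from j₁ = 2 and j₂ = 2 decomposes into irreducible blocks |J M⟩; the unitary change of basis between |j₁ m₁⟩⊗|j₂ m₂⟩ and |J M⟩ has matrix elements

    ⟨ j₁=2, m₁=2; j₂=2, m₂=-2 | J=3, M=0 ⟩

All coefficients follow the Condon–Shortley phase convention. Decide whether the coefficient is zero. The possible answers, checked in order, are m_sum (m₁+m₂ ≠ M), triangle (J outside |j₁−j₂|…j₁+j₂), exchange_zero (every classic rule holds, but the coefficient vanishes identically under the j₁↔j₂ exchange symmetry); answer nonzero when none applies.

m-sum: m₁+m₂ = 2+(-2) = 0, M = 0  ✓
triangle: |j₁−j₂| = 0 ≤ J = 3 ≤ j₁+j₂ = 4  ✓
exchange: j₁≠j₂ or m₁≠m₂ — the exchange symmetry imposes no constraint here
value check: CG = +√(1/10) = +0.316228 ≠ 0

nonzero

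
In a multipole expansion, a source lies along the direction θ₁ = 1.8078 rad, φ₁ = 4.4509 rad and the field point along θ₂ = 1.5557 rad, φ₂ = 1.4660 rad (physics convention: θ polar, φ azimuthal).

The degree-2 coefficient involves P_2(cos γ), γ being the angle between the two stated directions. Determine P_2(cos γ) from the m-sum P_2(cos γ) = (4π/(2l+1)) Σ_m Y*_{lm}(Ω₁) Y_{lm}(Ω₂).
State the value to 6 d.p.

Addition theorem: P_2(cos γ) = (4π/5) Σ_m Y*_{lm}(Ω₁) Y_{lm}(Ω₂), m = −2…2:
  m=-2: Y*=-0.316195+0.182294i  Y=-0.377735-0.080350i  product +0.134085-0.043452i
  m=-1: Y*=+0.045581+0.170323i  Y=+0.001220-0.011597i  product +0.002031-0.000321i
  m=+0: Y*=-0.263232-0.000000i  Y=-0.315176+0.000000i  product +0.082964+0.000000i
  m=+1: Y*=-0.045581+0.170323i  Y=-0.001220-0.011597i  product +0.002031+0.000321i
  m=+2: Y*=-0.316195-0.182294i  Y=-0.377735+0.080350i  product +0.134085+0.043452i
Accumulated sum +0.355197+0.000000i; after 4π/(2l+1) scaling, +0.892707+0.000000i ⇒ P_2 = 0.892707

0.892707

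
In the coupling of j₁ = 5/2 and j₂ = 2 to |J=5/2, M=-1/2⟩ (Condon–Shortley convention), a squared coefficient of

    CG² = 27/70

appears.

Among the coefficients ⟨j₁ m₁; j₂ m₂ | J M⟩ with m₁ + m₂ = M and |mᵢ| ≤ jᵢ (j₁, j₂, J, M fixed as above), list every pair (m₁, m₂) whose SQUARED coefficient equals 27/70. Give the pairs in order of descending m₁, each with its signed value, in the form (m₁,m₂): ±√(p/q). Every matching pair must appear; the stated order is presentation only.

Admissible pairs with m₁+m₂ = M = -1/2: (-5/2,2), (-3/2,1), (-1/2,0), (1/2,-1), (3/2,-2)
  (m₁,m₂)=(3/2,-2): CG² = 27/70, CG = +√(27/70)   ← matches the target
  (m₁,m₂)=(1/2,-1): CG² = 0/1, CG = 0
  (m₁,m₂)=(-1/2,0): CG² = 8/35, CG = −√(8/35)
  (m₁,m₂)=(-3/2,1): CG² = 6/35, CG = +√(6/35)
  (m₁,m₂)=(-5/2,2): CG² = 3/14, CG = +√(3/14)
Pairs with CG² = 27/70: (3/2,-2): +√(27/70)

(3/2,-2): +√(27/70)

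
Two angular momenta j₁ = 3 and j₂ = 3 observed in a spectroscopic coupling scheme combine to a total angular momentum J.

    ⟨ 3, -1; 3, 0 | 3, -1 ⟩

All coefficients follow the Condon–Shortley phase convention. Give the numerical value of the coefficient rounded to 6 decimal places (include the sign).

+0.408248

j₁+j₂−J=3  J+j₁−j₂=3  J−j₁+j₂=3  j₁+j₂+J+1=10
(j₁±m₁, j₂±m₂, J±M) = (2,4,3,3,2,4)
P² = 864/25
sum k=1..3:
  [1] −1/24 = -1/24
  [2] +1/8 = 1/8
  [3] −1/72 = -1/72
S = 5/72
C² = P²·S² = 1/6 ; C = +0.408248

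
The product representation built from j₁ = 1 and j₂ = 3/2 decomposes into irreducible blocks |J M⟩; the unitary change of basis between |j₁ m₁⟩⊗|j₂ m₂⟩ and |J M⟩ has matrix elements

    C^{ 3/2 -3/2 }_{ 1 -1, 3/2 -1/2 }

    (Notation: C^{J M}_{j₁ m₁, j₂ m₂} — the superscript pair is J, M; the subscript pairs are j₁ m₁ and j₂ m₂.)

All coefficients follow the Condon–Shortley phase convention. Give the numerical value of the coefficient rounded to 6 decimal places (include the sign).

-0.632456

√[4·1!1!2!/5! · 0!2!1!2!0!3!] = √(8/5)
  +(−1)^1/∏(1,0,1,0,0,2)! = -1/2  (running -1/2)
⟨..|..⟩ = √(8/5)·(-1/2) = -0.632456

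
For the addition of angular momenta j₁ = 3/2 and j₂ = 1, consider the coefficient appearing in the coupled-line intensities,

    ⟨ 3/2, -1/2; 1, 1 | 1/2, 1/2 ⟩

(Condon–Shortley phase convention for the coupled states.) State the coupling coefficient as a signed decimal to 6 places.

+0.408248  (= +√(1/6))

triangle: 2!×1!×0!/4! = 2/24
(j±m)!: 1!×2!×2!×0!×1!×0! = 4
prefactor² = (2J+1)×Δ×N² = 2/3
  k=2: +1/(2!×0!×0!×0!×1!×0!) = 1/2
Σ = 1/2  ⇒  CG² = 2/3×(1/2)² = 1/6
CG = +√(1/6) = +0.408248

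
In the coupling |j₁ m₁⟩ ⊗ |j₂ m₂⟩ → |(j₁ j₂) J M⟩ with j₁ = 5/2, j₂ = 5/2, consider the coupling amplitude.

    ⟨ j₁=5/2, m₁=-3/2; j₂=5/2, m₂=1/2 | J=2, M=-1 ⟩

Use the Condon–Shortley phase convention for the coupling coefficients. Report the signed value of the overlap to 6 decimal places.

j₁+j₂−J=3  J+j₁−j₂=2  J−j₁+j₂=2  j₁+j₂+J+1=8
(j₁±m₁, j₂±m₂, J±M) = (1,4,3,2,1,3)
P² = 36/7
sum k=2..3:
  [2] +1/4 = 1/4
  [3] −1/12 = -1/12
S = 1/6
C² = P²·S² = 1/7 ; C = +0.377964

+0.377964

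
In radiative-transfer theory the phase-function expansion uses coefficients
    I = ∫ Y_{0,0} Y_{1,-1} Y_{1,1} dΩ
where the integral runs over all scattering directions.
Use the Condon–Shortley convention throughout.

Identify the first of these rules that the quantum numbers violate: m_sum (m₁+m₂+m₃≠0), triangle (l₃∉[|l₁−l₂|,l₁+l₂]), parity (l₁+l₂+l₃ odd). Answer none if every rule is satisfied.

none

azimuthal sum: 0 − 1 + 1 = 0  ✓
1 ≤ 1 ≤ 1 (triangle on l)  ✓
L = 0 + 1 + 1 = 2 (even)  ✓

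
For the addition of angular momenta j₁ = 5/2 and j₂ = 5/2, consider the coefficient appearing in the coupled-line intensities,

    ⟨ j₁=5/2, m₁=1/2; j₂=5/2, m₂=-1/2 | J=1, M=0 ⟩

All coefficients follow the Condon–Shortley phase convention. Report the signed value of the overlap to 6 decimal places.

+0.119523

√[3·4!1!1!/7! · 3!2!2!3!1!1!] = √(72/35)
  +(−1)^1/∏(1,3,1,1,0,0)! = -1/6  (running -1/6)
  +(−1)^2/∏(2,2,0,0,1,1)! = 1/4  (running 1/12)
⟨..|..⟩ = √(72/35)·(1/12) = +0.119523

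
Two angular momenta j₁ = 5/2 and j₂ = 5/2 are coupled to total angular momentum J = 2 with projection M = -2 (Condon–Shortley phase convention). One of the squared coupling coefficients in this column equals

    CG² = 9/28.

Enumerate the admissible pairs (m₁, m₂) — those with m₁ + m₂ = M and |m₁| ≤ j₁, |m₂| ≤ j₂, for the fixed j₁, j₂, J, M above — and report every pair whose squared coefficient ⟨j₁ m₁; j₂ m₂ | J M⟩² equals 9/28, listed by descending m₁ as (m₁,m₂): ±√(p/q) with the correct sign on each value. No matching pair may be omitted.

Admissible pairs with m₁+m₂ = M = -2: (-5/2,1/2), (-3/2,-1/2), (-1/2,-3/2), (1/2,-5/2)
  (m₁,m₂)=(1/2,-5/2): CG² = 5/28, CG = +√(5/28)
  (m₁,m₂)=(-1/2,-3/2): CG² = 9/28, CG = −√(9/28)   ← matches the target
  (m₁,m₂)=(-3/2,-1/2): CG² = 9/28, CG = +√(9/28)   ← matches the target
  (m₁,m₂)=(-5/2,1/2): CG² = 5/28, CG = −√(5/28)
Pairs with CG² = 9/28: (-1/2,-3/2): −√(9/28); (-3/2,-1/2): +√(9/28)

(-1/2,-3/2): −√(9/28); (-3/2,-1/2): +√(9/28)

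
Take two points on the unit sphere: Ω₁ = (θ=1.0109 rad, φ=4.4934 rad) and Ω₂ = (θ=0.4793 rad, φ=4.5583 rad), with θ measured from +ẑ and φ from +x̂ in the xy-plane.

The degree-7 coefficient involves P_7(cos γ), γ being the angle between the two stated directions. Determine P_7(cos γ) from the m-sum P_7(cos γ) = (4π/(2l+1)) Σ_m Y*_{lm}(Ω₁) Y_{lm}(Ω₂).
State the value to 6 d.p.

-0.406612

Addition theorem: P_7(cos γ) = (4π/15) Σ_m Y*_{lm}(Ω₁) Y_{lm}(Ω₂), m = −7…7:
  [-7]  conj(Y_{7,-7})(Ω₁) = 0.15667 + 0.00594j ; Y_{7,-7}(Ω₂) = 0.00195 - 0.00105j ; Δ = 0.00031 - 0.00015j
  [-6]  conj(Y_{7,-6})(Ω₁) = -0.09341 + 0.35564j ; Y_{7,-6}(Ω₂) = -0.00962 - 0.01275j ; Δ = 0.00543 - 0.00223j
  [-5]  conj(Y_{7,-5})(Ω₁) = -0.37988 - 0.19577j ; Y_{7,-5}(Ω₂) = -0.04922 + 0.05072j ; Δ = 0.02863 - 0.00963j
  [-4]  conj(Y_{7,-4})(Ω₁) = 0.08577 - 0.10290j ; Y_{7,-4}(Ω₂) = 0.17387 + 0.12318j ; Δ = 0.02759 - 0.00733j
  [-3]  conj(Y_{7,-3})(Ω₁) = -0.17423 - 0.22591j ; Y_{7,-3}(Ω₂) = 0.19201 - 0.38535j ; Δ = -0.12051 + 0.02376j
  [-2]  conj(Y_{7,-2})(Ω₁) = 0.25122 - 0.11765j ; Y_{7,-2}(Ω₂) = -0.47934 - 0.15258j ; Δ = -0.13837 + 0.01806j
  [-1]  conj(Y_{7,-1})(Ω₁) = -0.03908 - 0.17558j ; Y_{7,-1}(Ω₂) = -0.01728 + 0.11124j ; Δ = 0.02021 - 0.00131j
  [+0]  conj(Y_{7,0})(Ω₁) = 0.30254 + 0.00000j ; Y_{7,0}(Ω₂) = -0.43609 + 0.00000j ; Δ = -0.13193 + 0.00000j
  [+1]  conj(Y_{7,1})(Ω₁) = 0.03908 - 0.17558j ; Y_{7,1}(Ω₂) = 0.01728 + 0.11124j ; Δ = 0.02021 + 0.00131j
  [+2]  conj(Y_{7,2})(Ω₁) = 0.25122 + 0.11765j ; Y_{7,2}(Ω₂) = -0.47934 + 0.15258j ; Δ = -0.13837 - 0.01806j
  [+3]  conj(Y_{7,3})(Ω₁) = 0.17423 - 0.22591j ; Y_{7,3}(Ω₂) = -0.19201 - 0.38535j ; Δ = -0.12051 - 0.02376j
  [+4]  conj(Y_{7,4})(Ω₁) = 0.08577 + 0.10290j ; Y_{7,4}(Ω₂) = 0.17387 - 0.12318j ; Δ = 0.02759 + 0.00733j
  [+5]  conj(Y_{7,5})(Ω₁) = 0.37988 - 0.19577j ; Y_{7,5}(Ω₂) = 0.04922 + 0.05072j ; Δ = 0.02863 + 0.00963j
  [+6]  conj(Y_{7,6})(Ω₁) = -0.09341 - 0.35564j ; Y_{7,6}(Ω₂) = -0.00962 + 0.01275j ; Δ = 0.00543 + 0.00223j
  [+7]  conj(Y_{7,7})(Ω₁) = -0.15667 + 0.00594j ; Y_{7,7}(Ω₂) = -0.00195 - 0.00105j ; Δ = 0.00031 + 0.00015j
Σ over m = -0.48536 - 0.00000j; ×(4π/15) → -0.40661 - 0.00000j. Real part: -0.406612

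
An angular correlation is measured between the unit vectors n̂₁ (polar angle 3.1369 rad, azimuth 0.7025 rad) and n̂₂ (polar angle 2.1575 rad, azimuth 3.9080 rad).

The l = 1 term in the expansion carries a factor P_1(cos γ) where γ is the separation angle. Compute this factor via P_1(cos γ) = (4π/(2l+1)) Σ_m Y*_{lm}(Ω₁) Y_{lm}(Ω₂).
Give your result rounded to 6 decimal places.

Term-by-term m-sum for l=1 (normalisation 4π/3 = 4.188790):
  term(m=-1) = -0.000466+0.000030i   from Y*(Ω₁)=+0.001237+0.001048i, Y(Ω₂)=-0.207273+0.199547i
  term(m=+0) = +0.132165+0.000000i   from Y*(Ω₁)=-0.488597-0.000000i, Y(Ω₂)=-0.270500+0.000000i
  term(m=+1) = -0.000466-0.000030i   from Y*(Ω₁)=-0.001237+0.001048i, Y(Ω₂)=+0.207273+0.199547i
Total Σ_m = +0.131234+0.000000i. Multiply by 4.188790: +0.549713+0.000000i. P_1(cos γ) = 0.549713

0.549713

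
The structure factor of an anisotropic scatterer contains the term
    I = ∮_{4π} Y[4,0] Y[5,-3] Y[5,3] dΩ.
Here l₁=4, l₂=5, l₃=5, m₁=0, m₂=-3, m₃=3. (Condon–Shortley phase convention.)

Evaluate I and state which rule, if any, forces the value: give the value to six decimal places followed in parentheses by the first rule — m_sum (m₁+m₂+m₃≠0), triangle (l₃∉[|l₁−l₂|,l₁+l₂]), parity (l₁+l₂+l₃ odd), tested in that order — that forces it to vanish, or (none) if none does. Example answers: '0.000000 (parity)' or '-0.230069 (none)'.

0.130198 (none)

Rules hold: Σm=0, L=14 even, 1≤5≤9.
N = 9·11·11 = 1089
Δ = 4!·4!·6!/15! = 1/3153150
Racah Σ t=0..4: t=0:+1/69120 t=1:−1/1728 t=2:+1/576 t=3:−1/1728 t=4:+1/69120 = 7/11520
⇒ 3j(4 5 5; 0 0 0)² = 2/143, sgn -1
Racah Σ t=0..2: t=0:+1/27648 t=1:−1/4320 t=2:+1/11520 = -1/9216
⇒ 3j(4 5 5; 0 -3 3)² = 2/143, sgn -1
4πI² = N·(3j₀)²·(3jₘ)² = 36/169
I = +1·√(0.213018/4π) = 0.13019760
No selection rule forces the value: the integral is nonzero (none).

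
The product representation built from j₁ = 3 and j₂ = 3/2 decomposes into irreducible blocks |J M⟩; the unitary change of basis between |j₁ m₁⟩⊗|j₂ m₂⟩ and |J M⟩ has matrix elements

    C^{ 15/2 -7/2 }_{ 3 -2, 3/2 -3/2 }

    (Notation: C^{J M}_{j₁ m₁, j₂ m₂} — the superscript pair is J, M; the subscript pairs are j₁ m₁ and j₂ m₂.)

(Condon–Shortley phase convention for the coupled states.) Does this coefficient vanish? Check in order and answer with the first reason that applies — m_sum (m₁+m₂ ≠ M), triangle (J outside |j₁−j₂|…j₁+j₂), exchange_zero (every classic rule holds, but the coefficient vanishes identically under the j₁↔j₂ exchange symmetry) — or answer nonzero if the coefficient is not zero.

m-sum: m₁+m₂ = -2+(-3/2) = -7/2, M = -7/2  ✓
triangle: need |j₁−j₂| ≤ J ≤ j₁+j₂, i.e. J ∈ [3/2, 9/2]; J = 15/2 is outside ✗ ⇒ coefficient is 0

triangle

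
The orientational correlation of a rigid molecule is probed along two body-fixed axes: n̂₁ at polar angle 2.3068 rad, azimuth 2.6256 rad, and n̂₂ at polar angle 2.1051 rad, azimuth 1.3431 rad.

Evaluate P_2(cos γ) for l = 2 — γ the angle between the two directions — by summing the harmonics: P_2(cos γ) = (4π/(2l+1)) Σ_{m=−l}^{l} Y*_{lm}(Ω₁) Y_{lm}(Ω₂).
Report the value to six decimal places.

-0.089353

Term-by-term m-sum for l=2 (normalisation 4π/5 = 2.513274):
  m=-2: Y*=0.10888 - 0.18212j  Y=-0.25695 - 0.12583j  product -0.05089 + 0.03310j
  m=-1: Y*=0.33434 - 0.18966j  Y=-0.07643 + 0.32984j  product 0.03700 + 0.12478j
  m=+0: Y*=0.11104 + 0.00000j  Y=-0.07002 + 0.00000j  product -0.00778 + 0.00000j
  m=+1: Y*=-0.33434 - 0.18966j  Y=0.07643 + 0.32984j  product 0.03700 - 0.12478j
  m=+2: Y*=0.10888 + 0.18212j  Y=-0.25695 + 0.12583j  product -0.05089 - 0.03310j
Accumulated sum -0.03555 - 0.00000j; after 4π/(2l+1) scaling, -0.08935 - 0.00000j ⇒ P_2 = -0.089353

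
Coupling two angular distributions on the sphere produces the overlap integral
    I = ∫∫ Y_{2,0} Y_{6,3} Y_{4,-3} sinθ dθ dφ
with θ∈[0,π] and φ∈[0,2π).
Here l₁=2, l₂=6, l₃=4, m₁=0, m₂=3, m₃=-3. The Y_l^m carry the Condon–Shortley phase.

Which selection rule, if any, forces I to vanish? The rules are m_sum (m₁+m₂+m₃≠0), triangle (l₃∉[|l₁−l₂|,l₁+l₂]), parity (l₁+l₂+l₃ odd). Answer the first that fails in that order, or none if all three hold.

azimuthal sum: 0 + 3 − 3 = 0  ✓
4 ≤ 4 ≤ 8 (triangle on l)  ✓
L = 2 + 6 + 4 = 12 (even)  ✓

none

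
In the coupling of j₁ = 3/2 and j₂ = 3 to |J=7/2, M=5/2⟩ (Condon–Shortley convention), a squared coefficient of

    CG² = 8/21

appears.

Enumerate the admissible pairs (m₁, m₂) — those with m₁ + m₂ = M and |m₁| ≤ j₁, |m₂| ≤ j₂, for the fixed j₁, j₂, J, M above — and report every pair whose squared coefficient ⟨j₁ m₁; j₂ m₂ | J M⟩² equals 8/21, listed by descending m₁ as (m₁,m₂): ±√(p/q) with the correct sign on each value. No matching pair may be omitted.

(-1/2,3): −√(8/21)

Admissible pairs with m₁+m₂ = M = 5/2: (-1/2,3), (1/2,2), (3/2,1)
  (m₁,m₂)=(3/2,1): CG² = 10/21, CG = +√(10/21)
  (m₁,m₂)=(1/2,2): CG² = 1/7, CG = −√(1/7)
  (m₁,m₂)=(-1/2,3): CG² = 8/21, CG = −√(8/21)   ← matches the target
Pairs with CG² = 8/21: (-1/2,3): −√(8/21)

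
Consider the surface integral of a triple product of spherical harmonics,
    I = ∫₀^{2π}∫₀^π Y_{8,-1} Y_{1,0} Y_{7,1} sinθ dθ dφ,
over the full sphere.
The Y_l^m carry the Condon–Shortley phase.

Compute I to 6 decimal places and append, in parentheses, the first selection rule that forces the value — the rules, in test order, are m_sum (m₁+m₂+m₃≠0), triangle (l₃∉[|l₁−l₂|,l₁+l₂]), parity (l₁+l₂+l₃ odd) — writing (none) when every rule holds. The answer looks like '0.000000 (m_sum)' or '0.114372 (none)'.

Checks pass: Σm=0; 16 even; l₃=7∈[7,9].
(2·8+1)(2·1+1)(2·7+1) = 765
Δ: 2! 14! 0! / 17! → 1/2040
sum: t=1:−1/25401600 = -1/25401600
3j²(8 1 7; 0 0 0) = Δ·Π!·Σ² = 8/255  (sign +1)
sum: t=1:−1/29030400 = -1/29030400
3j²(8 1 7; -1 0 1) = Δ·Π!·Σ² = 21/680  (sign -1)
combine: 4πI² = 765·8/255·21/680 = 63/85
take √, sign -1: I = -0.24285994
No selection rule forces the value: the integral is nonzero (none).

-0.242860 (none)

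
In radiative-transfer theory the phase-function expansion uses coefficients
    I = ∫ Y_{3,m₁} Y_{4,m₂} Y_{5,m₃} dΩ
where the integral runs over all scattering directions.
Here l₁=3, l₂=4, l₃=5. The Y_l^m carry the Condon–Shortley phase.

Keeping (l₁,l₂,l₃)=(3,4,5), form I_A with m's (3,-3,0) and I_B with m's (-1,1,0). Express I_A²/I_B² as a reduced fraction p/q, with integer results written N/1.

105/1

l's match ⇒ only the (l;m) 3-j factors differ between A and B.
A: triangle coeff Δ(3,4,5) = 1/180180; Σ_t [0,0]: t=0:+1/5760 = 1/5760; (3j)²=5/572 [(3 4 5; 3 -3 0)], sign=-1
B: triangle coeff Δ(3,4,5) = 1/180180; Σ_t [0,2]: t=0:+1/5760 t=1:−1/288 t=2:+1/288 = 1/5760; (3j)²=1/12012 [(3 4 5; -1 1 0)], sign=-1
I_A²/I_B² = (5/572)/(1/12012) = 105/1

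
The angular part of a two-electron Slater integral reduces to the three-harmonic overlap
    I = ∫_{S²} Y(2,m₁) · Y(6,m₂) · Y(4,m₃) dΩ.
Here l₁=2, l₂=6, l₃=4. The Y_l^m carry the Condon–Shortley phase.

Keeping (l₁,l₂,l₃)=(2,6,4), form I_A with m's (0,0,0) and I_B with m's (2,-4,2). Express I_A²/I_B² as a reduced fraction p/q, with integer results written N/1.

15/14

Shared (l₁,l₂,l₃)=(2,6,4): N and (l;000)² cancel in I_A²/I_B².
A: Δ = 4!·0!·8!/13! = 1/6435; Racah Σ t=2..2: t=2:+1/2304 = 1/2304; ⇒ 3j(2 6 4; 0 0 0)² = 5/143, sgn +1
B: Δ = 4!·0!·8!/13! = 1/6435; Racah Σ t=0..0: t=0:+1/34560 = 1/34560; ⇒ 3j(2 6 4; 2 -4 2)² = 14/429, sgn +1
I_A²/I_B² = (5/143)/(14/429) = 15/14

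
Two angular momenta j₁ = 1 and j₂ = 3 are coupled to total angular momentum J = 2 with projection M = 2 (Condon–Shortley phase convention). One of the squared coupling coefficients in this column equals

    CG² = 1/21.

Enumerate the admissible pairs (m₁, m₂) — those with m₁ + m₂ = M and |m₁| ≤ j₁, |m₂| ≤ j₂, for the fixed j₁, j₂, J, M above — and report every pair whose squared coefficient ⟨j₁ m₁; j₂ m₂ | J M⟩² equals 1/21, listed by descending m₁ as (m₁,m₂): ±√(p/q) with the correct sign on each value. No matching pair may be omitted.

Admissible pairs with m₁+m₂ = M = 2: (-1,3), (0,2), (1,1)
  (m₁,m₂)=(1,1): CG² = 1/21, CG = +√(1/21)   ← matches the target
  (m₁,m₂)=(0,2): CG² = 5/21, CG = −√(5/21)
  (m₁,m₂)=(-1,3): CG² = 5/7, CG = +√(5/7)
Pairs with CG² = 1/21: (1,1): +√(1/21)

(1,1): +√(1/21)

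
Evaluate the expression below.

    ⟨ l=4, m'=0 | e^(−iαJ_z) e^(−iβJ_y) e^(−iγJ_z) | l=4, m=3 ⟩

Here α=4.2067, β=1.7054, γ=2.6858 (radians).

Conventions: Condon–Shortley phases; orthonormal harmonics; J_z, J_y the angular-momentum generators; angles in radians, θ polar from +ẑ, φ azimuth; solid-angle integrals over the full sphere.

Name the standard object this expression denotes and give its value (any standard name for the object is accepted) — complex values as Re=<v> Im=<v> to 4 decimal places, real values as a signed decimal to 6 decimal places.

Wigner D-matrix element, Re=0.0390 Im=0.1892

This is a Wigner D-matrix element — the rotation-matrix element ⟨l m'| R(α,β,γ) |l m⟩ in the angular-momentum basis.
D^4_{0,3}(4.2067,1.7054,2.6858) = e^{-i·0·4.2067}·d^4_{0,3}(1.7054)·e^{-i·3·2.6858}. Compute d first:
c=cos(1.705400/2)=0.657952, s=sin(1.705400/2)=0.753060; N=√[24·24·5040·1]=1703.830978
k∈{3,4} keeps every argument non-negative
  k=3: (−1)^0·1703.8310/(144)·0.6580^5·0.7531^3 = +0.623052
  k=4: (−1)^1·1703.8310/(144)·0.6580^3·0.7531^5 = -0.816195
d^4_{0,3}(1.7054) = +0.623052 -0.816195 = -0.193143
D = (+1.000000+0.000000i)·(-0.193143)·(-0.202018-0.979382i) = +0.039019+0.189161i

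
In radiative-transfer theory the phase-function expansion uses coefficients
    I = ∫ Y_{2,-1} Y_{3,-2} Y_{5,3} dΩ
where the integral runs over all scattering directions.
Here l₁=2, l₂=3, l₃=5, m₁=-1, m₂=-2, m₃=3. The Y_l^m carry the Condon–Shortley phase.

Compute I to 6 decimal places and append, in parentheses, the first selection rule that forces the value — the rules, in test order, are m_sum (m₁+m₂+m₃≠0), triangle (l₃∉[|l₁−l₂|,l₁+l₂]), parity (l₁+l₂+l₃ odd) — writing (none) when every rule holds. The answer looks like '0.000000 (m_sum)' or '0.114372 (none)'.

-0.253584 (none)

Rules hold: Σm=0, L=10 even, 1≤5≤5.
N = 5·7·11 = 385
Δ = 0!·4!·6!/11! = 1/2310
Racah Σ t=0..0: t=0:+1/144 = 1/144
⇒ 3j(2 3 5; 0 0 0)² = 10/231, sgn -1
Racah Σ t=0..0: t=0:+1/720 = 1/720
⇒ 3j(2 3 5; -1 -2 3)² = 8/165, sgn +1
4πI² = N·(3j₀)²·(3jₘ)² = 80/99
I = -1·√(0.808081/4π) = -0.25358436
No selection rule forces the value: the integral is nonzero (none).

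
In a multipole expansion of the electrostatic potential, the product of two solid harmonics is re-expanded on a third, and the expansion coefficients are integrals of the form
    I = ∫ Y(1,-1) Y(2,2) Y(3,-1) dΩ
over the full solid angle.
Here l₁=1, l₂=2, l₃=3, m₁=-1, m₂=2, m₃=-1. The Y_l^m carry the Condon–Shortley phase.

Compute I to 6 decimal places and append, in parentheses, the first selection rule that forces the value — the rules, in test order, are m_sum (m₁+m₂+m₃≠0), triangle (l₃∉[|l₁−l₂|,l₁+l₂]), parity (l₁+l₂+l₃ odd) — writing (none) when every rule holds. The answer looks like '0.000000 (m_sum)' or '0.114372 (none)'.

Rules hold: Σm=0, L=6 even, 1≤3≤3.
N = 3·5·7 = 105
Δ = 0!·2!·4!/7! = 1/105
Racah Σ t=0..0: t=0:+1/4 = 1/4
⇒ 3j(1 2 3; 0 0 0)² = 3/35, sgn -1
Racah Σ t=0..0: t=0:+1/48 = 1/48
⇒ 3j(1 2 3; -1 2 -1)² = 1/105, sgn +1
4πI² = N·(3j₀)²·(3jₘ)² = 3/35
I = -1·√(0.0857143/4π) = -0.08258890
No selection rule forces the value: the integral is nonzero (none).

-0.082589 (none)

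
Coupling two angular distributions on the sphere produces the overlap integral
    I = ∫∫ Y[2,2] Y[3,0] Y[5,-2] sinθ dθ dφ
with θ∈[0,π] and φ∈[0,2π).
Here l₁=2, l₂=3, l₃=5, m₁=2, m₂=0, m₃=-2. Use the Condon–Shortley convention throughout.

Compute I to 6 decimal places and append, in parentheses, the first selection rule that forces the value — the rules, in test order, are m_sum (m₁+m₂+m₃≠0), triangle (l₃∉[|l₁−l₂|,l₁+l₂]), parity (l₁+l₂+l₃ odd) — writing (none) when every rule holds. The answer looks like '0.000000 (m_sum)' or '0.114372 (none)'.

m-sum 0 ✓  L=10 even ✓  1≤5≤5 ✓
Π(2lᵢ+1) = 5×7×11 = 385
triangle coeff Δ(2,3,5) = 1/2310
Σ_t [0,0]: t=0:+1/144 = 1/144
(3j)²=10/231 [(2 3 5; 0 0 0)], sign=-1
Σ_t [0,0]: t=0:+1/864 = 1/864
(3j)²=1/66 [(2 3 5; 2 0 -2)], sign=-1
⇒ 4πI² = 25/99
I = (+1)√(25/99/(4π)) = 0.14175797
No selection rule forces the value: the integral is nonzero (none).

0.141758 (none)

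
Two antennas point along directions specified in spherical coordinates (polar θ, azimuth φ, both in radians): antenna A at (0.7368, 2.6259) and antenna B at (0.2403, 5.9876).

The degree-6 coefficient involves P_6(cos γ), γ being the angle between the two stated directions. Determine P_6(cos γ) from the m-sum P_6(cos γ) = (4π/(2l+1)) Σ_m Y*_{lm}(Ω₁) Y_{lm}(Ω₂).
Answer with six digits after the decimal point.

Expand P_6 via completeness: Σ_{m} conj(Y_{6,m}) at Ω₁ times Y_{6,m} at Ω₂ —
  term(m=-6) = 0.00000 - 0.00000j   from Y*(Ω₁)=-0.04441 - 0.00211j, Y(Ω₂)=-0.00002 + 0.00009j
  term(m=-5) = -0.00010 + 0.00019j   from Y*(Ω₁)=0.14354 + 0.09062j, Y(Ω₂)=0.00012 + 0.00124j
  term(m=-4) = 0.00250 - 0.00303j   from Y*(Ω₁)=-0.17292 - 0.32266j, Y(Ω₂)=0.00407 + 0.00993j
  term(m=-3) = -0.02206 + 0.01713j   from Y*(Ω₁)=-0.01053 + 0.44386j, Y(Ω₂)=0.03976 + 0.04876j
  term(m=-2) = 0.03468 - 0.01633j   from Y*(Ω₁)=0.07972 - 0.13317j, Y(Ω₂)=0.20505 + 0.13764j
  term(m=-1) = 0.17647 - 0.03948j   from Y*(Ω₁)=0.27230 - 0.15435j, Y(Ω₂)=0.55269 + 0.16830j
  term(m=+0) = -0.12552 + 0.00000j   from Y*(Ω₁)=-0.25794 + 0.00000j, Y(Ω₂)=0.48662 + 0.00000j
  term(m=+1) = 0.17647 + 0.03948j   from Y*(Ω₁)=-0.27230 - 0.15435j, Y(Ω₂)=-0.55269 + 0.16830j
  term(m=+2) = 0.03468 + 0.01633j   from Y*(Ω₁)=0.07972 + 0.13317j, Y(Ω₂)=0.20505 - 0.13764j
  term(m=+3) = -0.02206 - 0.01713j   from Y*(Ω₁)=0.01053 + 0.44386j, Y(Ω₂)=-0.03976 + 0.04876j
  term(m=+4) = 0.00250 + 0.00303j   from Y*(Ω₁)=-0.17292 + 0.32266j, Y(Ω₂)=0.00407 - 0.00993j
  term(m=+5) = -0.00010 - 0.00019j   from Y*(Ω₁)=-0.14354 + 0.09062j, Y(Ω₂)=-0.00012 + 0.00124j
  term(m=+6) = 0.00000 + 0.00000j   from Y*(Ω₁)=-0.04441 + 0.00211j, Y(Ω₂)=-0.00002 - 0.00009j
Total Σ_m = 0.25747 + 0.00000j. Multiply by 0.966644: 0.24888 + 0.00000j. P_6(cos γ) = 0.248884

0.248884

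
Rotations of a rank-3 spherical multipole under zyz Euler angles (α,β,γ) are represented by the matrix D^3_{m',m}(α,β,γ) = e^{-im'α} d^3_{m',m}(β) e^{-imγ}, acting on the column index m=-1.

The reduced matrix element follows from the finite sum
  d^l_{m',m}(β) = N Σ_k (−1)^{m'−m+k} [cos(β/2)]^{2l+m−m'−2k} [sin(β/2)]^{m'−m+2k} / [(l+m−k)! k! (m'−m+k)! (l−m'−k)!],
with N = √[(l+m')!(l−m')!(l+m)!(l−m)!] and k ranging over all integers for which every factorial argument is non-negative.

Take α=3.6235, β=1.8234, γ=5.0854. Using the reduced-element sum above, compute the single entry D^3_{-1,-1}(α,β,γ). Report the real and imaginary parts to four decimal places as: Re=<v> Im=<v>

Split into d^3_{-1,-1}(β=1.8234) × two z-phases.
With c≡cos(β/2)=0.612403 and s≡sin(β/2)=0.790546, N=[2·24·2·24]^{1/2}=48.000000
Admissible k: 0..2 (factorial args all ≥0)
  k=0: (−1)^0·48.0000/(48)·0.6124^6·0.7905^0 = +0.052750
  k=1: (−1)^1·48.0000/(6)·0.6124^4·0.7905^2 = -0.703222
  k=2: (−1)^2·48.0000/(8)·0.6124^2·0.7905^4 = +0.878889
d^3_{-1,-1}(1.8234) = +0.052750 -0.703222 +0.878889 = +0.228417
Phases: e^{-i·(-1)·3.6235}=-0.886113-0.463470i, e^{-i·(-1)·5.0854}=+0.364421-0.931234i ⇒ D=-0.172344+0.149905i

Re=-0.1723 Im=0.1499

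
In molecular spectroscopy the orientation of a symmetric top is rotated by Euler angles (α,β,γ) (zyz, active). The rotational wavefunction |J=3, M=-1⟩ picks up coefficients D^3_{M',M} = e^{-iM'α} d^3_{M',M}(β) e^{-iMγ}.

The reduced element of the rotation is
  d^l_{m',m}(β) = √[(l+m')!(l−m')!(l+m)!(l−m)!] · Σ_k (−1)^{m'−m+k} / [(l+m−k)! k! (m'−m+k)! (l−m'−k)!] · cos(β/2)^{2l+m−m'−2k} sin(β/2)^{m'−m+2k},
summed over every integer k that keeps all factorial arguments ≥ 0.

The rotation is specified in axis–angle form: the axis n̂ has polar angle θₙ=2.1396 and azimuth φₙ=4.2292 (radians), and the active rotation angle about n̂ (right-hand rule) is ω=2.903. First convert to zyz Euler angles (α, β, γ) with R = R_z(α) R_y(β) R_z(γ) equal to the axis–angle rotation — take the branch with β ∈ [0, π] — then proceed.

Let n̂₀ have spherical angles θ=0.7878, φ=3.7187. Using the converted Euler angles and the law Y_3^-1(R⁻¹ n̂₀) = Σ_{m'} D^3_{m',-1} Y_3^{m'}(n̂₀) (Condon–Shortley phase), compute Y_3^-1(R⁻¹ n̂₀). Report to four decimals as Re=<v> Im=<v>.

Re=0.4017 Im=-0.0171

Axis–angle → zyz. n̂ = (sinθₙcosφₙ, sinθₙsinφₙ, cosθₙ) = (-0.391451, -0.746089, -0.538624), ω = 2.9030.
R = I cosω + sinω [n̂]ₓ + (1−cosω) n̂n̂ᵀ gives
  R = [-0.669544, +0.703138, +0.239390; +0.448546, +0.125858, +0.884854; +0.592045, +0.699826, -0.399657]
β = atan2(√(R₁₃²+R₂₃²), R₃₃) = 1.981939; α = atan2(R₂₃, R₁₃) mod 2π = 1.306579; γ = atan2(R₃₂, −R₃₁) mod 2π = 2.272957
Need the full column D^3_{m',-1} for m'=−3..3 at α=1.3066, β=1.9819, γ=2.2730.
cos(β/2)=0.547879, sin(β/2)=0.836558
d^3_{-3,-1}: single k=2 term ⇒ +0.244217;  D = +0.243218-0.022069i
d^3_{-2,-1}: k∈[1..2] ⇒ +0.130593 -0.608936 = -0.478343;  D = -0.082683+0.471143i
d^3_{-1,-1}: k∈[0..2] ⇒ +0.027046 -0.504452 +0.882072 = +0.404666;  D = -0.366476-0.171610i
d^3_{0,-1}: k∈[0..2] ⇒ -0.143057 +1.000583 -0.777597 = +0.079929;  D = -0.051624+0.061022i
d^3_{1,-1}: k∈[0..2] ⇒ +0.378339 -1.176096 +0.342748 = -0.455008;  D = -0.258574-0.374396i
d^3_{2,-1}: k∈[0..1] ⇒ -0.608936 +0.709846 = +0.100910;  D = +0.095127-0.033671i
d^3_{3,-1}: single k=0 term ⇒ +0.569375;  D = -0.043222-0.567732i
Y_3^{m'}(θ=0.7878,φ=3.7187) and Σ D·Y over m':
  (+0.2432-0.0221i)·(+0.0237+0.1467i)  (-0.0827+0.4711i)·(+0.1466-0.3312i)  (-0.3665-0.1716i)·(-0.2857+0.1860i)  (-0.0516+0.0610i)·(-0.1348+0.0000i)  (-0.2586-0.3744i)·(+0.2857+0.1860i)  (+0.0951-0.0337i)·(+0.1466+0.3312i)  (-0.0432-0.5677i)·(-0.0237+0.1467i)
Y_3^-1(R⁻¹ n̂) = +0.401652-0.017095i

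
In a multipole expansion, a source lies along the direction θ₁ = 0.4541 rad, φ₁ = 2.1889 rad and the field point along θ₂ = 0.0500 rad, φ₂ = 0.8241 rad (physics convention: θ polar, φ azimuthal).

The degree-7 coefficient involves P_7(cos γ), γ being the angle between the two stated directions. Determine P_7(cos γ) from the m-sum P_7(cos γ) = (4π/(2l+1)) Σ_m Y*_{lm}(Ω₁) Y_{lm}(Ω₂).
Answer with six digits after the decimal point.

-0.360858

Term-by-term m-sum for l=7 (normalisation 4π/15 = 0.837758):
  [-7]  conj(Y_{7,-7})(Ω₁) = (-0.001448, 0.000588) ; Y_{7,-7}(Ω₂) = (0.000000, 0.000000) ; Δ = (-0.000000, -0.000000)
  [-6]  conj(Y_{7,-6})(Ω₁) = (0.010104, 0.006434) ; Y_{7,-6}(Ω₂) = (0.000000, 0.000000) ; Δ = (-0.000000, 0.000000)
  [-5]  conj(Y_{7,-5})(Ω₁) = (-0.002890, -0.056530) ; Y_{7,-5}(Ω₂) = (-0.000001, 0.000001) ; Δ = (0.000000, 0.000000)
  [-4]  conj(Y_{7,-4})(Ω₁) = (-0.143606, 0.113580) ; Y_{7,-4}(Ω₂) = (-0.000045, 0.000007) ; Δ = (0.000006, -0.000006)
  [-3]  conj(Y_{7,-3})(Ω₁) = (0.385167, 0.112224) ; Y_{7,-3}(Ω₂) = (-0.000861, -0.000681) ; Δ = (-0.000255, -0.000359)
  [-2]  conj(Y_{7,-2})(Ω₁) = (-0.172611, -0.496492) ; Y_{7,-2}(Ω₂) = (-0.001436, -0.018509) ; Δ = (-0.008942, 0.003908)
  [-1]  conj(Y_{7,-1})(Ω₁) = (-0.115975, 0.163104) ; Y_{7,-1}(Ω₂) = (0.136443, -0.147435) ; Δ = (0.008223, 0.039353)
  [+0]  conj(Y_{7,0})(Ω₁) = (-0.406591, -0.000000) ; Y_{7,0}(Ω₂) = (1.054639, 0.000000) ; Δ = (-0.428807, -0.000000)
  [+1]  conj(Y_{7,1})(Ω₁) = (0.115975, 0.163104) ; Y_{7,1}(Ω₂) = (-0.136443, -0.147435) ; Δ = (0.008223, -0.039353)
  [+2]  conj(Y_{7,2})(Ω₁) = (-0.172611, 0.496492) ; Y_{7,2}(Ω₂) = (-0.001436, 0.018509) ; Δ = (-0.008942, -0.003908)
  [+3]  conj(Y_{7,3})(Ω₁) = (-0.385167, 0.112224) ; Y_{7,3}(Ω₂) = (0.000861, -0.000681) ; Δ = (-0.000255, 0.000359)
  [+4]  conj(Y_{7,4})(Ω₁) = (-0.143606, -0.113580) ; Y_{7,4}(Ω₂) = (-0.000045, -0.000007) ; Δ = (0.000006, 0.000006)
  [+5]  conj(Y_{7,5})(Ω₁) = (0.002890, -0.056530) ; Y_{7,5}(Ω₂) = (0.000001, 0.000001) ; Δ = (0.000000, -0.000000)
  [+6]  conj(Y_{7,6})(Ω₁) = (0.010104, -0.006434) ; Y_{7,6}(Ω₂) = (0.000000, -0.000000) ; Δ = (-0.000000, -0.000000)
  [+7]  conj(Y_{7,7})(Ω₁) = (0.001448, 0.000588) ; Y_{7,7}(Ω₂) = (-0.000000, 0.000000) ; Δ = (-0.000000, 0.000000)
Σ over m = (-0.430743, 0.000000); ×(4π/15) → (-0.360858, 0.000000). Real part: -0.360858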